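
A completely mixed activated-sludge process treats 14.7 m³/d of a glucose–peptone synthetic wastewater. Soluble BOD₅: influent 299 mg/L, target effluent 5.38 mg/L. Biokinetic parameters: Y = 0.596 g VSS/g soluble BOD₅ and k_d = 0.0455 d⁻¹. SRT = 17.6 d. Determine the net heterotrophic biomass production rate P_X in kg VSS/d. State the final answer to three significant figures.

Observed yield with endogenous decay: Y_obs = Y / (1 + k_d·θ_c) = 0.596 / (1 + 0.0455 × 17.6) = 0.596 / 1.801 = 0.3310 g VSS/g soluble BOD₅.
ΔS = 299 − 5.38 = 293.6 mg/L, so the substrate removal rate is 14.7 × 293.6/1000 = 4.316 kg soluble BOD₅/d.
Biomass produced: P_X = Y_obs·Q·ΔS = 0.3310 × 4.316 ≈ 1.429 kg VSS/d.

P_X ≈ 1.43 kg VSS/d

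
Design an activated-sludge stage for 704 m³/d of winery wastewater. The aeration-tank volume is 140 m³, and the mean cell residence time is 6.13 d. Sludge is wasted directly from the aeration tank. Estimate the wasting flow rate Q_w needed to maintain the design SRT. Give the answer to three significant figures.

Q_w ≈ 22.8 m³/d

Wasting from the aeration tank: Q_w = V / θ_c = 140.0 / 6.13 = 22.84 m³/d.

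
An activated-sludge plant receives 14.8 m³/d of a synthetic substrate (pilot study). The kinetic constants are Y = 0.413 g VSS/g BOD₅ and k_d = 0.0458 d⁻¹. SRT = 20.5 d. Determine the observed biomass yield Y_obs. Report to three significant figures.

Y_obs ≈ 0.213 g VSS/g BOD₅

The observed yield is Y_obs = Y/(1 + k_d·θ_c) = 0.413 / (1 + 0.0458 × 20.5) = 0.413 / 1.939 = 0.2130 g VSS per g BOD₅ removed.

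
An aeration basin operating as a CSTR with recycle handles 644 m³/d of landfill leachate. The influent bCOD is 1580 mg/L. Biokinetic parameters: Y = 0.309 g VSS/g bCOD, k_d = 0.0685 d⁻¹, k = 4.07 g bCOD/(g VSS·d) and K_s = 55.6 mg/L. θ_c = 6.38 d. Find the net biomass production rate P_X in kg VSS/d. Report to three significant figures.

P_X ≈ 217 kg VSS/d

Effluent substrate depends only on kinetics and SRT: S = K_s(1 + k_d θ_c) / [θ_c(Yk − k_d) − 1] = 55.6 × (1 + 0.0685 × 6.38) / [6.38 × (0.309 × 4.07 − 0.0685) − 1] = 79.90 / 6.587 = 12.13 mg/L.
Observed yield with endogenous decay: Y_obs = Y / (1 + k_d·θ_c) = 0.309 / (1 + 0.0685 × 6.38) = 0.309 / 1.437 = 0.2150 g VSS/g bCOD.
Mass of bCOD removed per day: Q(S₀ − S) = 644 × 1568 g/m³ = 1010 kg/d.
Biomass produced: P_X = Y_obs·Q·ΔS = 0.2150 × 1010 ≈ 217.1 kg VSS/d.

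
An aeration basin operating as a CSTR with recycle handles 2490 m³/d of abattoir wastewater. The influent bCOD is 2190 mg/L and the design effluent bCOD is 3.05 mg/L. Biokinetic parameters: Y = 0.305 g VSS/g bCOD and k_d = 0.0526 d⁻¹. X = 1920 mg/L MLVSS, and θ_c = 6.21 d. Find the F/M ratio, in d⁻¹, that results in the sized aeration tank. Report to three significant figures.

Rearranging the biomass balance for a CMAS with decay, V = Y·Q·ΔS·θ_c / [X·(1+k_d θ_c)] = 0.305 × 2490 × (2190 − 3.05) × 6.21 / [1920 × (1 + 0.0526 × 6.21)] = 1.03×10^7 / 2547 = 4049 m³.
F/M = Q·S₀ / (V·X) = 2490 × 2190 / (4049 × 1920) = 0.7014 g bCOD·(g VSS·d)⁻¹.

F/M ≈ 0.701 d⁻¹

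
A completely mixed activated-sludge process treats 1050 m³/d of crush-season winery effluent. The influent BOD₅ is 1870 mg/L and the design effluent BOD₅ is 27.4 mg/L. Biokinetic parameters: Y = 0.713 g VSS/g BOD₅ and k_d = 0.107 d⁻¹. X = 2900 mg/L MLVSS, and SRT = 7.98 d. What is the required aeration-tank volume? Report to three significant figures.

V ≈ 2050 m³

Steady-state biomass mass balance: V·X·(1 + k_d·θ_c) = Y·Q·(S₀ − S)·θ_c, so V = 0.713 × 1050 × (1870 − 27.4) × 7.98 / [2900 × (1 + 0.107 × 7.98)] = 1.1×10^7 / 5376 = 2048 m³.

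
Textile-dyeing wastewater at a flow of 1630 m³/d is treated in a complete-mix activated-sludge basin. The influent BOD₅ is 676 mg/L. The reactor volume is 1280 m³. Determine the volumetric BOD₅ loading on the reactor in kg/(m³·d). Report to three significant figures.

L_v ≈ 0.861 kg BOD₅/(m³·d)

L_v = Q S₀ / V = 1630 × 676 × 10⁻³ / 1280 = 0.8608 kg/(m³·d).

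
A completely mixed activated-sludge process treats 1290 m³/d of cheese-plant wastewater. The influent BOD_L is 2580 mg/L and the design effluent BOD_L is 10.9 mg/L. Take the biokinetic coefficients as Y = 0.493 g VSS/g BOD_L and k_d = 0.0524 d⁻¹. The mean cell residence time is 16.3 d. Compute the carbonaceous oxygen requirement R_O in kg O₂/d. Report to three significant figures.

R_O ≈ 2060 kg O₂/d

Observed yield with endogenous decay: Y_obs = Y / (1 + k_d·θ_c) = 0.493 / (1 + 0.0524 × 16.3) = 0.493 / 1.854 = 0.2659 g VSS/g BOD_L.
Substrate removed = Q·(S₀ − S) = 1290 m³/d × (2580 − 10.9) g/m³ = 3.31×10^6 g/d = 3314 kg/d.
Net sludge production P_X = 0.2659 × 3314 = 881.2 kg VSS/d.
R_O = Q·ΔS − 1.42 P_X = 3314 − 1251 = 2063 kg O₂/d.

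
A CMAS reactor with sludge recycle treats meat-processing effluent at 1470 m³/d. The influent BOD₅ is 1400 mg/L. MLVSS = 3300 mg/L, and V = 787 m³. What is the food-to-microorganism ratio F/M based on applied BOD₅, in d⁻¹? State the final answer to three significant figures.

F/M ≈ 0.792 d⁻¹

F/M = applied load / biomass = Q·S₀/(V·X) = 1470 × 1400 / (787.0 × 3300) = 0.7924 d⁻¹.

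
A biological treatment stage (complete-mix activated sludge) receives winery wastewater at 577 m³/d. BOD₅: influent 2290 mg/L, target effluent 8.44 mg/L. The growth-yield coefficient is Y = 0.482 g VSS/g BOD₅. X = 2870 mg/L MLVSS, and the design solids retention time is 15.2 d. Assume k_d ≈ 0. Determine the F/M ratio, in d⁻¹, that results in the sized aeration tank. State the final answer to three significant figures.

F/M ≈ 0.137 d⁻¹

With k_d = 0 the design equation reduces to V = Y Q (S₀−S) θ_c / X = 0.482 × 577 × (2290 − 8.44) × 15.2 / 2870 = 3361 m³.
Food-to-microorganism ratio F/M = Q S₀ / (V X) = 577 × 2290 / (3361 × 2870) = 0.1370 d⁻¹.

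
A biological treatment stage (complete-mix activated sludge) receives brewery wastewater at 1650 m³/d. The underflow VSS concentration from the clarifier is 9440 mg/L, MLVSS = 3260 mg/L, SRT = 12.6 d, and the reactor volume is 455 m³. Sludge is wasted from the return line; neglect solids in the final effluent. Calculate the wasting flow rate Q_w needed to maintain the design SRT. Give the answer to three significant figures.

Q_w ≈ 12.5 m³/d

Q_w = (V·X)/(θ_c X_r) = 455.0 × 3260 / (12.6 × 9440) = 12.47 m³/d.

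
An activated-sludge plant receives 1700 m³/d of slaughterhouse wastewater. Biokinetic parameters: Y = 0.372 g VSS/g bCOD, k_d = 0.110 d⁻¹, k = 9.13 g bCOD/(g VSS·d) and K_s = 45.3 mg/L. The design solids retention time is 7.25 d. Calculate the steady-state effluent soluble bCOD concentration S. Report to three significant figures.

S ≈ 3.57 mg/L

Effluent substrate depends only on kinetics and SRT: S = K_s(1 + k_d θ_c) / [θ_c(Yk − k_d) − 1] = 45.3 × (1 + 0.110 × 7.25) / [7.25 × (0.372 × 9.13 − 0.110) − 1] = 81.43 / 22.83 = 3.567 mg/L.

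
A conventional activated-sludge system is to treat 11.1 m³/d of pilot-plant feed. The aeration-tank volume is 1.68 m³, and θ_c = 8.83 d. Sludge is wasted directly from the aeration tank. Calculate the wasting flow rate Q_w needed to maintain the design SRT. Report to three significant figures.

Q_w ≈ 0.190 m³/d

With mixed-liquor wasting, θ_c = V/Q_w, so Q_w = V/θ_c = 1.680/8.83 = 0.1903 m³/d.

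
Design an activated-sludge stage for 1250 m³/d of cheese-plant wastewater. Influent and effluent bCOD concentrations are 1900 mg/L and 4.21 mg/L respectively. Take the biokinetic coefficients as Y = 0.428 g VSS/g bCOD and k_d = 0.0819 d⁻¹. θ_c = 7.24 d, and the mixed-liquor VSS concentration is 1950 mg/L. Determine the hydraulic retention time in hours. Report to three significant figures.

Steady-state biomass mass balance: V·X·(1 + k_d·θ_c) = Y·Q·(S₀ − S)·θ_c, so V = 0.428 × 1250 × (1900 − 4.21) × 7.24 / [1950 × (1 + 0.0819 × 7.24)] = 7.34×10^6 / 3106 = 2364 m³.
τ = V/Q = 2364/1250 = 1.891 d, or 45.39 h.

τ ≈ 45.4 h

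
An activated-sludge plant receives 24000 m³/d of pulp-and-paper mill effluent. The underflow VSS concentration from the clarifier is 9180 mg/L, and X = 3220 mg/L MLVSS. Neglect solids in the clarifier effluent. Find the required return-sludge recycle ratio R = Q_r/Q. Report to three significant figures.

Mass balance around the secondary clarifier (neglecting effluent solids): R = X / (X_r − X) = 3220 / (9180 − 3220) = 0.5403.

R ≈ 0.540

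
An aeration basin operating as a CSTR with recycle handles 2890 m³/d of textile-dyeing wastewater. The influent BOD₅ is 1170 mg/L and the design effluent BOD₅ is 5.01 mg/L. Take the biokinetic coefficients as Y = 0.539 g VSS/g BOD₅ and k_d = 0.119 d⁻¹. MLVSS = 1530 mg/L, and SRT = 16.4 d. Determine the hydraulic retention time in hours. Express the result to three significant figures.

τ ≈ 54.7 h

From the SRT design equation V = Y Q (S₀−S) θ_c / [X (1 + k_d θ_c)] = 0.539 × 2890 × (1170 − 5.01) × 16.4 / [1530 × (1 + 0.119 × 16.4)] = 2.98×10^7 / 4516 = 6590 m³.
Hydraulic retention time τ = V/Q = 6590 / 2890 = 2.280 d = 54.73 h.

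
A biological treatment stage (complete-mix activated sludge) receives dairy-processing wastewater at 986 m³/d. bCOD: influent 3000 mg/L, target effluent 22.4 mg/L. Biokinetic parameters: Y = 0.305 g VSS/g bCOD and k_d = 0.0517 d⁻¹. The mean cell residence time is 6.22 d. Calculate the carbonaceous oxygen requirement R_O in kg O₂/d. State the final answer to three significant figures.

R_O ≈ 1970 kg O₂/d

Y_obs = Y / (1 + k_d θ_c) = 0.305 / (1 + 0.0517 × 6.22) = 0.305 / 1.322 = 0.2308.
Q·(S₀ − S) = 986 × (3000 − 22.4) × 10⁻³ = 2936 kg/d removed.
P_X = Y_obs·Q·(S₀ − S) = 0.2308 × 2936 = 677.6 kg VSS/d.
R_O = Q·(S₀ − S) − 1.42·P_X = 2936 − 1.42 × 677.6 = 1974 kg O₂/d.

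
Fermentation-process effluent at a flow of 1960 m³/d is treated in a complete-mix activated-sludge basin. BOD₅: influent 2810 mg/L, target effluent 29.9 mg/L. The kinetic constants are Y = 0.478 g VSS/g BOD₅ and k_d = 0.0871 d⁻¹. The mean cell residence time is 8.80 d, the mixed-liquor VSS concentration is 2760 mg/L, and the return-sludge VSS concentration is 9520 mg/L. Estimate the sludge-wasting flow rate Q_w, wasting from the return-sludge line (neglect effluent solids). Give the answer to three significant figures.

From the SRT design equation V = Y Q (S₀−S) θ_c / [X (1 + k_d θ_c)] = 0.478 × 1960 × (2810 − 29.9) × 8.80 / [2760 × (1 + 0.0871 × 8.80)] = 2.29×10^7 / 4875 = 4701 m³.
Q_w = (V·X)/(θ_c X_r) = 4701 × 2760 / (8.80 × 9520) = 154.9 m³/d.

Q_w ≈ 155 m³/d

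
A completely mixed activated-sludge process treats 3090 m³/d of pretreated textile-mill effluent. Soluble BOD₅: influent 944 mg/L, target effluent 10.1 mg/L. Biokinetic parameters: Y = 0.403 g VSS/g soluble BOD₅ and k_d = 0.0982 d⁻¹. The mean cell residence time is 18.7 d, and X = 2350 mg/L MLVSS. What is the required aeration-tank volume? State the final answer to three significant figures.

Rearranging the biomass balance for a CMAS with decay, V = Y·Q·ΔS·θ_c / [X·(1+k_d θ_c)] = 0.403 × 3090 × (944 − 10.1) × 18.7 / [2350 × (1 + 0.0982 × 18.7)] = 2.17×10^7 / 6665 = 3263 m³.

V ≈ 3260 m³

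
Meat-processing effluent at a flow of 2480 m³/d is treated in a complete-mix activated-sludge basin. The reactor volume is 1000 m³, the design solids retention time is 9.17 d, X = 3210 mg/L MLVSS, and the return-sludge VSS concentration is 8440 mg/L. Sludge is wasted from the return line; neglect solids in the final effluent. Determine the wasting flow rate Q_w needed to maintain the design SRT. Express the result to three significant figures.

Q_w = (V·X)/(θ_c X_r) = 1000 × 3210 / (9.17 × 8440) = 41.48 m³/d.

Q_w ≈ 41.5 m³/d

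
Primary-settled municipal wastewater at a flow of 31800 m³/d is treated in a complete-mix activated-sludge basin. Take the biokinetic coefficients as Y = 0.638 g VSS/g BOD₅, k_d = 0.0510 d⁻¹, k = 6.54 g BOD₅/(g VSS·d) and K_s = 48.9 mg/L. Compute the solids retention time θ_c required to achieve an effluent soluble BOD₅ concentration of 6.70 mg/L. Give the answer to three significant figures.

θ_c ≈ 2.21 d

Specific growth rate at S = 6.70 mg/L: μ = YkS/(K_s+S) = 0.638·6.54·6.70/(48.9+6.70) = 0.5028 d⁻¹.
θ_c = 1/(μ − k_d) = 1/(0.5028 − 0.0510) = 1/0.4518 = 2.213 d.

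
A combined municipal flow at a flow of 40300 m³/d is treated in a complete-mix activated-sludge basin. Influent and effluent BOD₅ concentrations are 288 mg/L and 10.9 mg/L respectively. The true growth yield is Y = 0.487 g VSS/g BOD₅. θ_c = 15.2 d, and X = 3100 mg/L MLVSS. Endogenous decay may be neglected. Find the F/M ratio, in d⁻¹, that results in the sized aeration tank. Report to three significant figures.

F/M ≈ 0.140 d⁻¹

With k_d = 0 the design equation reduces to V = Y Q (S₀−S) θ_c / X = 0.487 × 40300 × (288 − 10.9) × 15.2 / 3100 = 26666 m³.
F/M = Q·S₀ / (V·X) = 40300 × 288 / (26666 × 3100) = 0.1404 g BOD₅·(g VSS·d)⁻¹.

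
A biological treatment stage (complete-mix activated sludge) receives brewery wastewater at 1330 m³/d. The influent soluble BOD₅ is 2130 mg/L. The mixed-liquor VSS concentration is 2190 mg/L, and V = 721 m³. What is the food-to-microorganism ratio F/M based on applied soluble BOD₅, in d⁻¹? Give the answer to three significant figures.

F/M = Q·S₀ / (V·X) = 1330 × 2130 / (721.0 × 2190) = 1.794 g soluble BOD₅·(g VSS·d)⁻¹.

F/M ≈ 1.79 d⁻¹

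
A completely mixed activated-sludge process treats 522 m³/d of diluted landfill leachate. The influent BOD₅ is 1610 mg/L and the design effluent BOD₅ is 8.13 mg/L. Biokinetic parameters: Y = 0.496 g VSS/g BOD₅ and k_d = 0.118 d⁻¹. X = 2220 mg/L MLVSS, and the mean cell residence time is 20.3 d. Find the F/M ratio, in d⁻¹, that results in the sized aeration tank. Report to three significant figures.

From the SRT design equation V = Y Q (S₀−S) θ_c / [X (1 + k_d θ_c)] = 0.496 × 522 × (1610 − 8.13) × 20.3 / [2220 × (1 + 0.118 × 20.3)] = 8.42×10^6 / 7538 = 1117 m³.
Food-to-microorganism ratio F/M = Q S₀ / (V X) = 522 × 1610 / (1117 × 2220) = 0.3389 d⁻¹.

F/M ≈ 0.339 d⁻¹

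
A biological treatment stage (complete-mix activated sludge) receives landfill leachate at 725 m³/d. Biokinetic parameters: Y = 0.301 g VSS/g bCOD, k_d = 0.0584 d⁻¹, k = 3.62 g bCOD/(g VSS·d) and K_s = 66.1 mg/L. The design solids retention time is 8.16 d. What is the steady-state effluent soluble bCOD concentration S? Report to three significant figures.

For a completely mixed reactor with recycle the Lawrence–McCarty relation gives S = K_s·(1 + k_d·θ_c) / [θ_c·(Y·k − k_d) − 1] = 66.1 × (1 + 0.0584 × 8.16) / [8.16 × (0.301 × 3.62 − 0.0584) − 1] = 97.60 / 7.415 = 13.16 mg/L.

S ≈ 13.2 mg/L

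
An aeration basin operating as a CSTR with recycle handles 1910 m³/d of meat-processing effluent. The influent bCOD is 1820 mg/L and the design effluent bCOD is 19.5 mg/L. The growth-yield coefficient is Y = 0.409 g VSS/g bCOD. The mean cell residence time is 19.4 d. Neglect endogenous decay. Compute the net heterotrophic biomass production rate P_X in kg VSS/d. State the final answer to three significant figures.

P_X ≈ 1410 kg VSS/d

No decay correction is needed, so Y_obs = Y = 0.409.
Mass of bCOD removed per day: Q(S₀ − S) = 1910 × 1800 g/m³ = 3439 kg/d.
P_X = Y_obs · Q(S₀ − S) = 0.4090 × 3439 = 1407 kg VSS/d.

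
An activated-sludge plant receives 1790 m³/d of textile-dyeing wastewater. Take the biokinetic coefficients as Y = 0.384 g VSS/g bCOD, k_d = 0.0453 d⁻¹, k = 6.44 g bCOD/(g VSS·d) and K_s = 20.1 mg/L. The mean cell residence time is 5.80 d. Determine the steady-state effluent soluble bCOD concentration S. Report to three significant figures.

S ≈ 1.94 mg/L

For a completely mixed reactor with recycle the Lawrence–McCarty relation gives S = K_s·(1 + k_d·θ_c) / [θ_c·(Y·k − k_d) − 1] = 20.1 × (1 + 0.0453 × 5.80) / [5.80 × (0.384 × 6.44 − 0.0453) − 1] = 25.38 / 13.08 = 1.940 mg/L.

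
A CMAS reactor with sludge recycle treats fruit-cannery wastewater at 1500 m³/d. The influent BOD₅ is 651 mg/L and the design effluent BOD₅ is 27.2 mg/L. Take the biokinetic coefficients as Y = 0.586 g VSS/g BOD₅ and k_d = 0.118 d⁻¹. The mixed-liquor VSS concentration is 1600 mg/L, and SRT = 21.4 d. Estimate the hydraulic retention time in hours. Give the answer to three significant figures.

τ ≈ 33.3 h

Steady-state biomass mass balance: V·X·(1 + k_d·θ_c) = Y·Q·(S₀ − S)·θ_c, so V = 0.586 × 1500 × (651 − 27.2) × 21.4 / [1600 × (1 + 0.118 × 21.4)] = 1.17×10^7 / 5640 = 2080 m³.
Hydraulic retention time τ = V/Q = 2080 / 1500 = 1.387 d = 33.29 h.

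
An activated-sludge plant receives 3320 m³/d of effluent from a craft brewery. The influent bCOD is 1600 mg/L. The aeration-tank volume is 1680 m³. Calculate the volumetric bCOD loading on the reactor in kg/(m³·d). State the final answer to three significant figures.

Applied bCOD load per unit volume = Q·S₀/V = (3320 × 1600/1000)/1680 = 3.162 kg bCOD·m⁻³·d⁻¹.

L_v ≈ 3.16 kg bCOD/(m³·d)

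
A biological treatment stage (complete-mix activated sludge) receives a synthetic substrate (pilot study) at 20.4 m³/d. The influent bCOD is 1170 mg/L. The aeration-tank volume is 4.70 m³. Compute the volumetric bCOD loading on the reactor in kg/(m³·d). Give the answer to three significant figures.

L_v = Q S₀ / V = 20.4 × 1170 × 10⁻³ / 4.700 = 5.078 kg/(m³·d).

L_v ≈ 5.08 kg bCOD/(m³·d)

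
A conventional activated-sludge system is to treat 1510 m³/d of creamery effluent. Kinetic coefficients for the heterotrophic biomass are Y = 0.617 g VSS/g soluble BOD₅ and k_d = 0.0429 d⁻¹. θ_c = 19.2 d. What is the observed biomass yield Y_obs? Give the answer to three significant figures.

Y_obs ≈ 0.338 g VSS/g soluble BOD₅

The observed yield is Y_obs = Y/(1 + k_d·θ_c) = 0.617 / (1 + 0.0429 × 19.2) = 0.617 / 1.824 = 0.3383 g VSS per g soluble BOD₅ removed.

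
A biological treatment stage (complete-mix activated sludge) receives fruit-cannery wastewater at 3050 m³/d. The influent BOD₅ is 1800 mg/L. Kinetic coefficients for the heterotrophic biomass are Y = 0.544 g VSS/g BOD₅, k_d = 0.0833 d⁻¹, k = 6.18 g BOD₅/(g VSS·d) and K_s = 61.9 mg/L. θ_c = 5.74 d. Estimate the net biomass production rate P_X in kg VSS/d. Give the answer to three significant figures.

P_X ≈ 2010 kg VSS/d

From the Monod/SRT balance for a CMAS, S = K_s·(1+k_d θ_c)/[θ_c·(Y k − k_d) − 1] = 61.9 × (1 + 0.0833 × 5.74) / [5.74 × (0.544 × 6.18 − 0.0833) − 1] = 91.50 / 17.82 = 5.135 mg/L.
The observed yield is Y_obs = Y/(1 + k_d·θ_c) = 0.544 / (1 + 0.0833 × 5.74) = 0.544 / 1.478 = 0.3680 g VSS per g BOD₅ removed.
Substrate removed = Q·(S₀ − S) = 3050 m³/d × (1800 − 5.13) g/m³ = 5.47×10^6 g/d = 5474 kg/d.
Biomass produced: P_X = Y_obs·Q·ΔS = 0.3680 × 5474 ≈ 2015 kg VSS/d.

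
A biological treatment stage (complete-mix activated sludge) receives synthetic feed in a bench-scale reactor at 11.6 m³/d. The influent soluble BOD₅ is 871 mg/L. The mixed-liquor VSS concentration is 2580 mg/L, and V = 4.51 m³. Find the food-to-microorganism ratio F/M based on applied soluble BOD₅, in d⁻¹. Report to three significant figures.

F/M ≈ 0.868 d⁻¹

F/M = Q·S₀ / (V·X) = 11.6 × 871 / (4.510 × 2580) = 0.8683 g soluble BOD₅·(g VSS·d)⁻¹.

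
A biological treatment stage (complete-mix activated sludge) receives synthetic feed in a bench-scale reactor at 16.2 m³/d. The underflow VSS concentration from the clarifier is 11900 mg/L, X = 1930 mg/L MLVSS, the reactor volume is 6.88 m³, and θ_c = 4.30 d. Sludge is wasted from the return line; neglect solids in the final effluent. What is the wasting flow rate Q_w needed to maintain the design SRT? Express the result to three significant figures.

Q_w ≈ 0.259 m³/d

Q_w = (V·X)/(θ_c X_r) = 6.880 × 1930 / (4.30 × 11900) = 0.2595 m³/d.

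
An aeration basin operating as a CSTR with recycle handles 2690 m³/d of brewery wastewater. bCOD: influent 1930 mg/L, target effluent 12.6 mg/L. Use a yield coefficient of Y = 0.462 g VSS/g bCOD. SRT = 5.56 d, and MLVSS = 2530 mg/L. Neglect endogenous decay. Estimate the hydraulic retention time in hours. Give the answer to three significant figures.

Biomass mass balance (decay neglected): V·X = Y·Q·(S₀ − S)·θ_c, so V = 0.462 × 2690 × (1930 − 12.6) × 5.56 / 2530 = 5237 m³.
Hydraulic retention time τ = V/Q = 5237 / 2690 = 1.947 d = 46.72 h.

τ ≈ 46.7 h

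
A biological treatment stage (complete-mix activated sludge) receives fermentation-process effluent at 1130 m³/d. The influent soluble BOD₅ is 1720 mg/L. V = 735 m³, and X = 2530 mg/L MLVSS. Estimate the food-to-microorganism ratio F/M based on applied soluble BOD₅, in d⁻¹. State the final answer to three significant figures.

F/M = applied load / biomass = Q·S₀/(V·X) = 1130 × 1720 / (735.0 × 2530) = 1.045 d⁻¹.

F/M ≈ 1.05 d⁻¹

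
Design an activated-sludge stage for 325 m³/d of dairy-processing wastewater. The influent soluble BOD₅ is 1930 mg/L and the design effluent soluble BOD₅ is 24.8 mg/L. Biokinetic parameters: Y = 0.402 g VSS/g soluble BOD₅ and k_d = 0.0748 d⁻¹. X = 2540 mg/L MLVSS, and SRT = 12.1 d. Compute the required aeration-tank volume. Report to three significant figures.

V ≈ 622 m³

Rearranging the biomass balance for a CMAS with decay, V = Y·Q·ΔS·θ_c / [X·(1+k_d θ_c)] = 0.402 × 325 × (1930 − 24.8) × 12.1 / [2540 × (1 + 0.0748 × 12.1)] = 3.01×10^6 / 4839 = 622.4 m³.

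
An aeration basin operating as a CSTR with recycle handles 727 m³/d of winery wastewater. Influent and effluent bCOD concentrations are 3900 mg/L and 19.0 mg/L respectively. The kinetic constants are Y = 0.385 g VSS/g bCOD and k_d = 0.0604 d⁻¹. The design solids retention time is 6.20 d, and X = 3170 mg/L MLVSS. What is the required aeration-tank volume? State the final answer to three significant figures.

V ≈ 1550 m³

Steady-state biomass mass balance: V·X·(1 + k_d·θ_c) = Y·Q·(S₀ − S)·θ_c, so V = 0.385 × 727 × (3900 − 19.0) × 6.20 / [3170 × (1 + 0.0604 × 6.20)] = 6.73×10^6 / 4357 = 1546 m³.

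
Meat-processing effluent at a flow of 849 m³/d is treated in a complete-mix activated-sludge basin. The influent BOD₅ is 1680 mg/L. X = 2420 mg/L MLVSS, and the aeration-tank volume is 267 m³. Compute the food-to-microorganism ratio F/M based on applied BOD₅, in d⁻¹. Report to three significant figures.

F/M ≈ 2.21 d⁻¹

F/M = applied load / biomass = Q·S₀/(V·X) = 849 × 1680 / (267.0 × 2420) = 2.207 d⁻¹.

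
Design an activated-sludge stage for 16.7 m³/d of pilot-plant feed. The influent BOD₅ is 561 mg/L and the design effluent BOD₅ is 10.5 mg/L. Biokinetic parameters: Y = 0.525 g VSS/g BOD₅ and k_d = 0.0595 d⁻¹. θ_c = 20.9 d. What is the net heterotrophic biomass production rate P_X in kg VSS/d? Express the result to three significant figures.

Y_obs = Y / (1 + k_d θ_c) = 0.525 / (1 + 0.0595 × 20.9) = 0.525 / 2.244 = 0.2340.
ΔS = 561 − 10.5 = 550.5 mg/L, so the substrate removal rate is 16.7 × 550.5/1000 = 9.193 kg BOD₅/d.
So the net sludge growth is P_X = 0.2340 × 9.193 = 2.151 kg VSS/d.

P_X ≈ 2.15 kg VSS/d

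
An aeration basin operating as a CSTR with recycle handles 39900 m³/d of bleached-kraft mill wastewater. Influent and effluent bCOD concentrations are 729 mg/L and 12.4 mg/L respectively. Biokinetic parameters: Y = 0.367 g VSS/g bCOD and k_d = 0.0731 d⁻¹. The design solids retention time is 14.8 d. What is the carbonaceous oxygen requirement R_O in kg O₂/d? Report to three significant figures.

R_O ≈ 21400 kg O₂/d

The observed yield is Y_obs = Y/(1 + k_d·θ_c) = 0.367 / (1 + 0.0731 × 14.8) = 0.367 / 2.082 = 0.1763 g VSS per g bCOD removed.
Substrate removed = Q·(S₀ − S) = 39900 m³/d × (729 − 12.4) g/m³ = 2.86×10^7 g/d = 28592 kg/d.
P_X = Y_obs·Q·(S₀ − S) = 0.1763 × 28592 = 5040 kg VSS/d.
Carbonaceous O₂ demand = substrate oxidised − cell-mass equivalent = 28592 − 1.42 × 5040 = 21435 kg O₂/d.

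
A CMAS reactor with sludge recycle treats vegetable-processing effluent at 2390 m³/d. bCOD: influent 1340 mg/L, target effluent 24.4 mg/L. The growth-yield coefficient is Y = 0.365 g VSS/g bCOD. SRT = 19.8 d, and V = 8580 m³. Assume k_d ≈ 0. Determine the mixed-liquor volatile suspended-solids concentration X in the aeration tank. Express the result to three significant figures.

Without decay, X = Y Q (S₀−S) θ_c / V = 0.365 × 2390 × (1340 − 24.4) × 19.8 / 8580 = 2648 mg/L.

X ≈ 2650 mg/L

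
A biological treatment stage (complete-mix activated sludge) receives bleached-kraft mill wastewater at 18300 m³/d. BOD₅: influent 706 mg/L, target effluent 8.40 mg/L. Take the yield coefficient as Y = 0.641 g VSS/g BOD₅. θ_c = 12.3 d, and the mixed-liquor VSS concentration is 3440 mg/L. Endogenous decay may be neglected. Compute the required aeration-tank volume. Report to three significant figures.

V ≈ 29300 m³

With k_d = 0 the design equation reduces to V = Y Q (S₀−S) θ_c / X = 0.641 × 18300 × (706 − 8.40) × 12.3 / 3440 = 29259 m³.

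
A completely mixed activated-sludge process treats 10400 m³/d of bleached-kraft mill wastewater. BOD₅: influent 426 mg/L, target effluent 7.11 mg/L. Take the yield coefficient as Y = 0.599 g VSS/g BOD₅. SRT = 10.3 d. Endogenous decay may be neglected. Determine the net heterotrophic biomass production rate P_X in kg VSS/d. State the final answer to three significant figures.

No decay correction is needed, so Y_obs = Y = 0.599.
Substrate removed = Q·(S₀ − S) = 10400 m³/d × (426 − 7.11) g/m³ = 4.36×10^6 g/d = 4356 kg/d.
Net biomass production P_X = Y_obs × Q·(S₀ − S) = 0.5990 × 4356 = 2610 kg VSS/d.

P_X ≈ 2610 kg VSS/d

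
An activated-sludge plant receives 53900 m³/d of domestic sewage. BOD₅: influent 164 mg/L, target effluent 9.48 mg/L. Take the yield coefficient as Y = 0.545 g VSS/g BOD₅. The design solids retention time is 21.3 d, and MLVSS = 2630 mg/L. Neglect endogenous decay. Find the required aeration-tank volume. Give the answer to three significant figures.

V ≈ 36800 m³

V·X = Y·Q·ΔS·θ_c gives V = 0.545 × 53900 × (164 − 9.48) × 21.3 / 2630 = 36762 m³.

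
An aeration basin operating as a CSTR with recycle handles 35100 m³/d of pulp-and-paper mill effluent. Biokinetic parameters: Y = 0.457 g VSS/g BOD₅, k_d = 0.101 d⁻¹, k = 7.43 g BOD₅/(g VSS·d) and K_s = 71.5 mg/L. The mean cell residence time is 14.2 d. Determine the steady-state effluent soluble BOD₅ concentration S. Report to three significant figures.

Effluent substrate depends only on kinetics and SRT: S = K_s(1 + k_d θ_c) / [θ_c(Yk − k_d) − 1] = 71.5 × (1 + 0.101 × 14.2) / [14.2 × (0.457 × 7.43 − 0.101) − 1] = 174.0 / 45.78 = 3.802 mg/L.

S ≈ 3.80 mg/L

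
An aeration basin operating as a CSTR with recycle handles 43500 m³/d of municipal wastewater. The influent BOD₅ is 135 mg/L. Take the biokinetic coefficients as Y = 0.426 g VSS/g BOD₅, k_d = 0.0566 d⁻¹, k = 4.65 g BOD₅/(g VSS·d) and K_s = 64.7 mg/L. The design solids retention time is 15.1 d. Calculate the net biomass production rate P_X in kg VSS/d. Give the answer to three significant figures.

P_X ≈ 1310 kg VSS/d

Effluent substrate depends only on kinetics and SRT: S = K_s(1 + k_d θ_c) / [θ_c(Yk − k_d) − 1] = 64.7 × (1 + 0.0566 × 15.1) / [15.1 × (0.426 × 4.65 − 0.0566) − 1] = 120.0 / 28.06 = 4.277 mg/L.
Correct the yield for decay: Y_obs = Y/(1 + k_d θ_c) = 0.426 / (1 + 0.0566 × 15.1) = 0.426 / 1.855 = 0.2297.
Substrate removed = Q·(S₀ − S) = 43500 m³/d × (135 − 4.28) g/m³ = 5.69×10^6 g/d = 5686 kg/d.
Biomass produced: P_X = Y_obs·Q·ΔS = 0.2297 × 5686 ≈ 1306 kg VSS/d.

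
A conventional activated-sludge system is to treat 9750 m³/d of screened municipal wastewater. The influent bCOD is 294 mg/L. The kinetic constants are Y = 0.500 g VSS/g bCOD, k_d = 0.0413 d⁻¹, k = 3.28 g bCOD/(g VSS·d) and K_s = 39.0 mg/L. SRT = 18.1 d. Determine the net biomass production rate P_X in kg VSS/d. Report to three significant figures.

P_X ≈ 813 kg VSS/d

From the Monod/SRT balance for a CMAS, S = K_s·(1+k_d θ_c)/[θ_c·(Y k − k_d) − 1] = 39.0 × (1 + 0.0413 × 18.1) / [18.1 × (0.500 × 3.28 − 0.0413) − 1] = 68.15 / 27.94 = 2.440 mg/L.
Observed yield with endogenous decay: Y_obs = Y / (1 + k_d·θ_c) = 0.500 / (1 + 0.0413 × 18.1) = 0.500 / 1.748 = 0.2861 g VSS/g bCOD.
ΔS = 294 − 2.44 = 291.6 mg/L, so the substrate removal rate is 9750 × 291.6/1000 = 2843 kg bCOD/d.
Biomass produced: P_X = Y_obs·Q·ΔS = 0.2861 × 2843 ≈ 813.4 kg VSS/d.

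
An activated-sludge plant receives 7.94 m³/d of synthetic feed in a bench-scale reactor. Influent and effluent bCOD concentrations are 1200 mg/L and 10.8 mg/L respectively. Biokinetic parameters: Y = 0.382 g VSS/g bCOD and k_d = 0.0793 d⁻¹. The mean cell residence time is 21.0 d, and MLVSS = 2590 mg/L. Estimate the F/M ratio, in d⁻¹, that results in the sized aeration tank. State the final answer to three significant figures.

F/M ≈ 0.335 d⁻¹

Rearranging the biomass balance for a CMAS with decay, V = Y·Q·ΔS·θ_c / [X·(1+k_d θ_c)] = 0.382 × 7.94 × (1200 − 10.8) × 21.0 / [2590 × (1 + 0.0793 × 21.0)] = 7.57×10^4 / 6903 = 10.97 m³.
F/M = Q·S₀ / (V·X) = 7.94 × 1200 / (10.97 × 2590) = 0.3353 g bCOD·(g VSS·d)⁻¹.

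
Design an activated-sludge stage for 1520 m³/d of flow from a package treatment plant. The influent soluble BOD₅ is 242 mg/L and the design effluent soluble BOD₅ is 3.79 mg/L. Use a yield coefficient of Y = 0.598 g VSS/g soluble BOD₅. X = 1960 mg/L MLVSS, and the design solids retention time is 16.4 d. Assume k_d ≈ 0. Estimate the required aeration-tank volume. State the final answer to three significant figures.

V ≈ 1810 m³

With k_d = 0 the design equation reduces to V = Y Q (S₀−S) θ_c / X = 0.598 × 1520 × (242 − 3.79) × 16.4 / 1960 = 1812 m³.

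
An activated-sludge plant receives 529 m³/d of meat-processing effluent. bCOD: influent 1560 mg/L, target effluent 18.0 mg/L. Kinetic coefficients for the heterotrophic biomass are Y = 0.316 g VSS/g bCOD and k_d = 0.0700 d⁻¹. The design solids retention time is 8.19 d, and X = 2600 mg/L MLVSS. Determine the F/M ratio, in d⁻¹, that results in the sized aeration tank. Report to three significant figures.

F/M ≈ 0.615 d⁻¹

Steady-state biomass mass balance: V·X·(1 + k_d·θ_c) = Y·Q·(S₀ − S)·θ_c, so V = 0.316 × 529 × (1560 − 18.0) × 8.19 / [2600 × (1 + 0.0700 × 8.19)] = 2.11×10^6 / 4091 = 516.1 m³.
F/M = applied load / biomass = Q·S₀/(V·X) = 529 × 1560 / (516.1 × 2600) = 0.6150 d⁻¹.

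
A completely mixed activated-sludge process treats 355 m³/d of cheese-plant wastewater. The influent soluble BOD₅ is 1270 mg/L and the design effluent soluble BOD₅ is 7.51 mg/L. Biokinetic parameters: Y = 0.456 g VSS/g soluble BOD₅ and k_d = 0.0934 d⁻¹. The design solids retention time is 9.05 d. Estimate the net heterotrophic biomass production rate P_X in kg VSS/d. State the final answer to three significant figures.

Observed yield with endogenous decay: Y_obs = Y / (1 + k_d·θ_c) = 0.456 / (1 + 0.0934 × 9.05) = 0.456 / 1.845 = 0.2471 g VSS/g soluble BOD₅.
Q·(S₀ − S) = 355 × (1270 − 7.51) × 10⁻³ = 448.2 kg/d removed.
P_X = Y_obs · Q(S₀ − S) = 0.2471 × 448.2 = 110.8 kg VSS/d.

P_X ≈ 111 kg VSS/d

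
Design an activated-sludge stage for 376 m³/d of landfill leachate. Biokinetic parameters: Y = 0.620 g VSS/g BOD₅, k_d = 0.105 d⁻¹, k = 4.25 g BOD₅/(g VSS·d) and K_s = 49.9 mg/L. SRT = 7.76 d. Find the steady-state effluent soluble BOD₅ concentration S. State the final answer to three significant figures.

Effluent substrate depends only on kinetics and SRT: S = K_s(1 + k_d θ_c) / [θ_c(Yk − k_d) − 1] = 49.9 × (1 + 0.105 × 7.76) / [7.76 × (0.620 × 4.25 − 0.105) − 1] = 90.56 / 18.63 = 4.860 mg/L.

S ≈ 4.86 mg/L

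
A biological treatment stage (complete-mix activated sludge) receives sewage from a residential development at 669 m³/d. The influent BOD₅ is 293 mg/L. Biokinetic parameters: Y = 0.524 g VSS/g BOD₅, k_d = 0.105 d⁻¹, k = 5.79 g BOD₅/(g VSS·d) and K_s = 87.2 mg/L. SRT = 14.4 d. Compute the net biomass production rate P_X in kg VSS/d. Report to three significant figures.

P_X ≈ 40.1 kg VSS/d

Effluent substrate depends only on kinetics and SRT: S = K_s(1 + k_d θ_c) / [θ_c(Yk − k_d) − 1] = 87.2 × (1 + 0.105 × 14.4) / [14.4 × (0.524 × 5.79 − 0.105) − 1] = 219.0 / 41.18 = 5.320 mg/L.
Correct the yield for decay: Y_obs = Y/(1 + k_d θ_c) = 0.524 / (1 + 0.105 × 14.4) = 0.524 / 2.512 = 0.2086.
Substrate removed = Q·(S₀ − S) = 669 m³/d × (293 − 5.32) g/m³ = 1.92×10^5 g/d = 192.5 kg/d.
So the net sludge growth is P_X = 0.2086 × 192.5 = 40.15 kg VSS/d.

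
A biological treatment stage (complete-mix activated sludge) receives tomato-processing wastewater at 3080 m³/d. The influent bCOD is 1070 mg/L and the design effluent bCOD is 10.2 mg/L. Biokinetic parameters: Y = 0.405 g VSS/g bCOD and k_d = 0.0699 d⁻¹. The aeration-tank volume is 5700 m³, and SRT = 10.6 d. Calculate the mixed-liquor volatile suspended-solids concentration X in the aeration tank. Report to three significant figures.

From V·X·(1 + k_d·θ_c) = Y·Q·(S₀ − S)·θ_c: X = 0.405 × 3080 × (1070 − 10.2) × 10.6 / [5700 × (1 + 0.0699 × 10.6)] = 1412 mg/L.

X ≈ 1410 mg/L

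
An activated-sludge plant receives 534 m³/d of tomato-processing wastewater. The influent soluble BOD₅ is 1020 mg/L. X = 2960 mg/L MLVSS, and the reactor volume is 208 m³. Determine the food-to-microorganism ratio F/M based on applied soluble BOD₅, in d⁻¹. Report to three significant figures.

F/M ≈ 0.885 d⁻¹

F/M = Q·S₀ / (V·X) = 534 × 1020 / (208.0 × 2960) = 0.8847 g soluble BOD₅·(g VSS·d)⁻¹.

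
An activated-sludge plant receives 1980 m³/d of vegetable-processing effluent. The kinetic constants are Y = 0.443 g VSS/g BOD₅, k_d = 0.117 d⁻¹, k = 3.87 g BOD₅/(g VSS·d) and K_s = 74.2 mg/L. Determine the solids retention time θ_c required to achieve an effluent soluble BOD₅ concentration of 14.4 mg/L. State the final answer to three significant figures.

From 1/θ_c = Y·k·S/(K_s + S) − k_d: Y·k·S/(K_s+S) = 0.443 × 3.87 × 14.4 / (74.2 + 14.4) = 0.2786 d⁻¹.
θ_c = 1/(μ − k_d) = 1/(0.2786 − 0.117) = 1/0.1616 = 6.187 d.

θ_c ≈ 6.19 d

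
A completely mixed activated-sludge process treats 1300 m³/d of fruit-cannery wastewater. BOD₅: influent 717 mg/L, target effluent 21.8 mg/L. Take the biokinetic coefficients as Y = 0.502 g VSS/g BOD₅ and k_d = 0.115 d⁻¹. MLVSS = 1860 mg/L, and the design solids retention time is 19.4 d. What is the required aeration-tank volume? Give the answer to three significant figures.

V ≈ 1460 m³

Rearranging the biomass balance for a CMAS with decay, V = Y·Q·ΔS·θ_c / [X·(1+k_d θ_c)] = 0.502 × 1300 × (717 − 21.8) × 19.4 / [1860 × (1 + 0.115 × 19.4)] = 8.8×10^6 / 6010 = 1465 m³.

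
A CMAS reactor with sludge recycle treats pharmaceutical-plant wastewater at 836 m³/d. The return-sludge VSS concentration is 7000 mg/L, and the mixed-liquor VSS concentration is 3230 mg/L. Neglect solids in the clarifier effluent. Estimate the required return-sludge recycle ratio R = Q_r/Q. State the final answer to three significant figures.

R ≈ 0.857

R = Q_r/Q = X/(X_r − X) = 3230 / (7000 − 3230) = 0.8568.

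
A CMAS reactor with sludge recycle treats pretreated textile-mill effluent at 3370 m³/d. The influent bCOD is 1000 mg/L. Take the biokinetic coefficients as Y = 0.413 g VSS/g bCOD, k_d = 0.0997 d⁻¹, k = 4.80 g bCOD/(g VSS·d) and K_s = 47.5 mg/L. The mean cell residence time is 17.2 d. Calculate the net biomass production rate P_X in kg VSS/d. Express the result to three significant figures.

P_X ≈ 511 kg VSS/d

From the Monod/SRT balance for a CMAS, S = K_s·(1+k_d θ_c)/[θ_c·(Y k − k_d) − 1] = 47.5 × (1 + 0.0997 × 17.2) / [17.2 × (0.413 × 4.80 − 0.0997) − 1] = 129.0 / 31.38 = 4.109 mg/L.
Correct the yield for decay: Y_obs = Y/(1 + k_d θ_c) = 0.413 / (1 + 0.0997 × 17.2) = 0.413 / 2.715 = 0.1521.
Q·(S₀ − S) = 3370 × (1000 − 4.11) × 10⁻³ = 3356 kg/d removed.
Net biomass production P_X = Y_obs × Q·(S₀ − S) = 0.1521 × 3356 = 510.6 kg VSS/d.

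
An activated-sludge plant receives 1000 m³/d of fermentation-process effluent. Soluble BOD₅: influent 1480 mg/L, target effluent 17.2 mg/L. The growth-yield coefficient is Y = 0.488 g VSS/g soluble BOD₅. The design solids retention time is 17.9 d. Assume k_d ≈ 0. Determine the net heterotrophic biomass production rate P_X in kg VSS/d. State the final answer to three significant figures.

Since k_d ≈ 0, Y_obs = Y = 0.488 g VSS/g soluble BOD₅.
Q·(S₀ − S) = 1000 × (1480 − 17.2) × 10⁻³ = 1463 kg/d removed.
P_X = Y_obs · Q(S₀ − S) = 0.4880 × 1463 = 713.8 kg VSS/d.

P_X ≈ 714 kg VSS/d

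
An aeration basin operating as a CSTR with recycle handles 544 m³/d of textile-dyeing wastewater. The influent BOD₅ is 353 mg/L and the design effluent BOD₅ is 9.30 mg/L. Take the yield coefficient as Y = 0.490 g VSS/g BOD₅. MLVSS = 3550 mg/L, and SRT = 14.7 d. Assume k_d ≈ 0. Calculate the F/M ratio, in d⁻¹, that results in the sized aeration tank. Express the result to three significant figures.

V·X = Y·Q·ΔS·θ_c gives V = 0.490 × 544 × (353 − 9.30) × 14.7 / 3550 = 379.4 m³.
Food-to-microorganism ratio F/M = Q S₀ / (V X) = 544 × 353 / (379.4 × 3550) = 0.1426 d⁻¹.

F/M ≈ 0.143 d⁻¹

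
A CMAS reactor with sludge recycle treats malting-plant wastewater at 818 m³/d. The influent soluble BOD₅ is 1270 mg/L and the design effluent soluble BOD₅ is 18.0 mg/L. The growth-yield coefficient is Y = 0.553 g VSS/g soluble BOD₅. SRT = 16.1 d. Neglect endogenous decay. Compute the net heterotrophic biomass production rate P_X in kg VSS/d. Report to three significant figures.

Since k_d ≈ 0, Y_obs = Y = 0.553 g VSS/g soluble BOD₅.
Mass of soluble BOD₅ removed per day: Q(S₀ − S) = 818 × 1252 g/m³ = 1024 kg/d.
Net biomass production P_X = Y_obs × Q·(S₀ − S) = 0.5530 × 1024 = 566.3 kg VSS/d.

P_X ≈ 566 kg VSS/d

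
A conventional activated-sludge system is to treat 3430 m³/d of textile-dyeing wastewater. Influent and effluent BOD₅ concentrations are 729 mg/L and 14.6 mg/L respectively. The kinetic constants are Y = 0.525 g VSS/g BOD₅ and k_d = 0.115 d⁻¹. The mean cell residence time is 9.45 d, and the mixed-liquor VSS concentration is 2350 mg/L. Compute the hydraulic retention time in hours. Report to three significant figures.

τ ≈ 17.3 h

From the SRT design equation V = Y Q (S₀−S) θ_c / [X (1 + k_d θ_c)] = 0.525 × 3430 × (729 − 14.6) × 9.45 / [2350 × (1 + 0.115 × 9.45)] = 1.22×10^7 / 4904 = 2479 m³.
τ = V/Q = 2479/3430 = 0.7228 d, or 17.35 h.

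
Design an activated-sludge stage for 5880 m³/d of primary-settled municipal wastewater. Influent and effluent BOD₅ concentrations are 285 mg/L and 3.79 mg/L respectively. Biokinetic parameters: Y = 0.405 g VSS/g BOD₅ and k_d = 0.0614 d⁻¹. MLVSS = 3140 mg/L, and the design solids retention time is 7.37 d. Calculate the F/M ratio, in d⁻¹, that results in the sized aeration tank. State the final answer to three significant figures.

F/M ≈ 0.493 d⁻¹

From the SRT design equation V = Y Q (S₀−S) θ_c / [X (1 + k_d θ_c)] = 0.405 × 5880 × (285 − 3.79) × 7.37 / [3140 × (1 + 0.0614 × 7.37)] = 4.94×10^6 / 4561 = 1082 m³.
F/M = applied load / biomass = Q·S₀/(V·X) = 5880 × 285 / (1082 × 3140) = 0.4932 d⁻¹.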